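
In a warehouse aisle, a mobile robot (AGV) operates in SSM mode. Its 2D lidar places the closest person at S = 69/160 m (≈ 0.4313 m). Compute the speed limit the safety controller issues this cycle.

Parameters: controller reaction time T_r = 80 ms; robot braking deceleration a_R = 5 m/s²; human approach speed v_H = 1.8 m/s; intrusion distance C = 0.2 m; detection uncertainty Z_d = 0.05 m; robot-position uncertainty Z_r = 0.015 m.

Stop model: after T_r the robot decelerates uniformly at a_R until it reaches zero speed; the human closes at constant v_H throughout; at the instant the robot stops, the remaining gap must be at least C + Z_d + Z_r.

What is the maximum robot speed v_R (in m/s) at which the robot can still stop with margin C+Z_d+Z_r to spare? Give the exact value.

v_R_max = 1/20 m/s = 0.0500 m/s

collect terms ⇒ (1/10)·v_R² + (11/25)·v_R + (-89/4000) = 0
  disc = (11/25)² − 4·(1/10)·(-89/4000) = 81/400 ; √disc = 9/20
  v_R = (−(11/25) + 9/20) / (2·(1/10)) = 1/20 m/s
check:
stop time T_s = (1/20)/5 = 0.0100 s
robot covers v_R·T_r = 0.0500·0.0800 = 0.0040 m before braking
robot under decel: 0.0500²/(2·5.0000) = 0.0003 m
person approaches 1.8000·(0.0800+0.0100) = 0.1620 m
residual clearance needed = 0.2000+0.0500+0.0150 = 0.2650 m
sum ≈ 0.0040+0.0003+0.1620+0.2650 ≈ 0.4313 m = S ✓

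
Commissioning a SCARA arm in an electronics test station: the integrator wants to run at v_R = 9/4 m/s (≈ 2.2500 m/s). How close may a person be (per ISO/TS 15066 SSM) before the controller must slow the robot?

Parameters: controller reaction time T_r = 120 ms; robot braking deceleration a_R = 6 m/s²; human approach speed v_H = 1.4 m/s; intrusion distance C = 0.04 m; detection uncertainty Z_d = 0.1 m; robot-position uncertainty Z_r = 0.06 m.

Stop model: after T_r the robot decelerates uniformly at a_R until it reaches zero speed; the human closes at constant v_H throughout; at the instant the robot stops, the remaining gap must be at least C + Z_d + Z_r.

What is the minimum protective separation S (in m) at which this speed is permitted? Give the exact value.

S_min = 12679/8000 m = 1.5849 m

stop time T_s = (9/4)/6 = 0.3750 s
robot in T_r: 2.2500·0.1200 = 0.2700 m
robot under decel: 2.2500²/(2·6.0000) = 0.4219 m
person approaches 1.4000·(0.1200+0.3750) = 0.6930 m
residual clearance needed = 0.0400+0.1000+0.0600 = 0.2000 m
S_min ≈ 0.2700+0.4219+0.6930+0.2000  ⇒  S_min = 12679/8000 m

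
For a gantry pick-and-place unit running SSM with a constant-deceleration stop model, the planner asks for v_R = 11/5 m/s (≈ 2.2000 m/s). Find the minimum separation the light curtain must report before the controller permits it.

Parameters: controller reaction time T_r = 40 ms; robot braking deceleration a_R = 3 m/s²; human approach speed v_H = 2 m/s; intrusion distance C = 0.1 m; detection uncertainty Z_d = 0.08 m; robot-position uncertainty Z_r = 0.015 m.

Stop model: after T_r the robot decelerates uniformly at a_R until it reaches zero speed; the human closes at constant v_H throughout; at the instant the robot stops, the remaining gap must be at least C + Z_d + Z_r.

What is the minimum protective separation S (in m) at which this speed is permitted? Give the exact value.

braking lasts T_s = (11/5)/3 = 0.7333 s
robot covers v_R·T_r = 2.2000·0.0400 = 0.0880 m before braking
braking distance = 2.2000²/(2·3.0000) = 0.8067 m
human over T_r+T_s: 2.0000·(0.0400+0.7333) = 1.5467 m
margins: 0.1000+0.0800+0.0150 = 0.1950 m
S_min ≈ 0.0880+0.8067+1.5467+0.1950  ⇒  S_min = 7909/3000 m

S_min = 7909/3000 m = 2.6363 m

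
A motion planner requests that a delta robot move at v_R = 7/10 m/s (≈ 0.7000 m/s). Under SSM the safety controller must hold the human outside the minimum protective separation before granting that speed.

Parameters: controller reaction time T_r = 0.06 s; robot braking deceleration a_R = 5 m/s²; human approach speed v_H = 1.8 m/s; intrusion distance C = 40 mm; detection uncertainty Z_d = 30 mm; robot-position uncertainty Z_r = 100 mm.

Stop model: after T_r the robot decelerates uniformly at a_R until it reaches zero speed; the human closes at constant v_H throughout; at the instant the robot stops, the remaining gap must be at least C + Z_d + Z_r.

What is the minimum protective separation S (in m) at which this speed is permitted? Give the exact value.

S_min = 621/1000 m = 0.6210 m

stop time T_s = (7/10)/5 = 0.1400 s
robot in T_r: 0.7000·0.0600 = 0.0420 m
braking distance = 0.7000²/(2·5.0000) = 0.0490 m
person approaches 1.8000·(0.0600+0.1400) = 0.3600 m
C+Z_d+Z_r = 0.0400+0.0300+0.1000 = 0.1700 m
S_min ≈ 0.0420+0.0490+0.3600+0.1700  ⇒  S_min = 621/1000 m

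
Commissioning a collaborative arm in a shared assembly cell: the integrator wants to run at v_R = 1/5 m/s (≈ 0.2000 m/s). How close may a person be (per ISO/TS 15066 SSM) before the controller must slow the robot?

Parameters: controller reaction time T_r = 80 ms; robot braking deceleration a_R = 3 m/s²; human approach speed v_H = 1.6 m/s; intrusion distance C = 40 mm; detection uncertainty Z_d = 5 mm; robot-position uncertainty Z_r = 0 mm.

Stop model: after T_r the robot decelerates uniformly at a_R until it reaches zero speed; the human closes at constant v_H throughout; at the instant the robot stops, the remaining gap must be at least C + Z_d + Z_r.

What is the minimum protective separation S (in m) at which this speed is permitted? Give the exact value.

S_min = 907/3000 m = 0.3023 m

stop time T_s = (1/5)/3 = 0.0667 s
robot covers v_R·T_r = 0.2000·0.0800 = 0.0160 m before braking
braking distance = 0.2000²/(2·3.0000) = 0.0067 m
person approaches 1.6000·(0.0800+0.0667) = 0.2347 m
residual clearance needed = 0.0400+0.0050+0.0000 = 0.0450 m
S_min ≈ 0.0160+0.0067+0.2347+0.0450  ⇒  S_min = 907/3000 m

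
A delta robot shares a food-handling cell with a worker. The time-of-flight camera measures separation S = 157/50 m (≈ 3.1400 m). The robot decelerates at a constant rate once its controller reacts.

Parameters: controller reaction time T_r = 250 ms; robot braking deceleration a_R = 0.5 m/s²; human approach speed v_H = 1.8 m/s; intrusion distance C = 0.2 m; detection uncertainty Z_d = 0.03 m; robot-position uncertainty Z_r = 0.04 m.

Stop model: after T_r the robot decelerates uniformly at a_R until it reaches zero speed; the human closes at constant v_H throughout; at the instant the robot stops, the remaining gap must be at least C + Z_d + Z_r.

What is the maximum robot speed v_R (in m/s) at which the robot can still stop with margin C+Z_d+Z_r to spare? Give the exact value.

v_R_max = 11/20 m/s = 0.5500 m/s

at the boundary: (1)·v² + (77/20)·v + (-121/50) = 0
  disc = (77/20)² − 4·(1)·(-121/50) = 9801/400 ; √disc = 99/20
  v_R = (−(77/20) + 99/20) / (2·(1)) = 11/20 m/s
check:
stop time T_s = (11/20)/(1/2) = 1.1000 s
robot covers v_R·T_r = 0.5500·0.2500 = 0.1375 m before braking
robot covers 0.5500·1.1000 − ½·0.5000·1.1000² = 0.3025 m while stopping
person approaches 1.8000·(0.2500+1.1000) = 2.4300 m
residual clearance needed = 0.2000+0.0300+0.0400 = 0.2700 m
sum ≈ 0.1375+0.3025+2.4300+0.2700 ≈ 3.1400 m = S ✓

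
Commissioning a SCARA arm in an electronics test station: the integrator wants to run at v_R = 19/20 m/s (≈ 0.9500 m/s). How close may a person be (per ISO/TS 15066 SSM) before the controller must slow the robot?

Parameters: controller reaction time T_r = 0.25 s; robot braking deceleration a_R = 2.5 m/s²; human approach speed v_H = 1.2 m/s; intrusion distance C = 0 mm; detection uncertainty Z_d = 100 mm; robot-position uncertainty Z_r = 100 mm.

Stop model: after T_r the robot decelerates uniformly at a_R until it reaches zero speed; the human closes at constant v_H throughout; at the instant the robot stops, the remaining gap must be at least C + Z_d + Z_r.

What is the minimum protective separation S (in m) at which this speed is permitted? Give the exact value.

S_min = 687/500 m = 1.3740 m

braking lasts T_s = (19/20)/(5/2) = 0.3800 s
reaction-phase robot travel = 0.9500·0.2500 = 0.2375 m
robot covers 0.9500·0.3800 − ½·2.5000·0.3800² = 0.1805 m while stopping
human closes 1.2000·0.6300 = 0.7560 m
margins: 0.0000+0.1000+0.1000 = 0.2000 m
S_min ≈ 0.2375+0.1805+0.7560+0.2000  ⇒  S_min = 687/500 m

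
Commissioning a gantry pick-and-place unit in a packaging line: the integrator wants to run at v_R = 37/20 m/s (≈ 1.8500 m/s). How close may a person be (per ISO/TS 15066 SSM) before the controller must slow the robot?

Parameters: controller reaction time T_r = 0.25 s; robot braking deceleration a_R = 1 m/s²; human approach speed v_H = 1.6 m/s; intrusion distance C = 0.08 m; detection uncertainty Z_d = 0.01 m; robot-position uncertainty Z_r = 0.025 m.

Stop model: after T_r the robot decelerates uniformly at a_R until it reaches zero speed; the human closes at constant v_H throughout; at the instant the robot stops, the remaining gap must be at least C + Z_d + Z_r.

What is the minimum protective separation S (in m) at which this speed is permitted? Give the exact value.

braking lasts T_s = (37/20)/1 = 1.8500 s
robot in T_r: 1.8500·0.2500 = 0.4625 m
robot under decel: 1.8500²/(2·1.0000) = 1.7112 m
human closes 1.6000·2.1000 = 3.3600 m
residual clearance needed = 0.0800+0.0100+0.0250 = 0.1150 m
S_min ≈ 0.4625+1.7112+3.3600+0.1150  ⇒  S_min = 4519/800 m

S_min = 4519/800 m = 5.6487 m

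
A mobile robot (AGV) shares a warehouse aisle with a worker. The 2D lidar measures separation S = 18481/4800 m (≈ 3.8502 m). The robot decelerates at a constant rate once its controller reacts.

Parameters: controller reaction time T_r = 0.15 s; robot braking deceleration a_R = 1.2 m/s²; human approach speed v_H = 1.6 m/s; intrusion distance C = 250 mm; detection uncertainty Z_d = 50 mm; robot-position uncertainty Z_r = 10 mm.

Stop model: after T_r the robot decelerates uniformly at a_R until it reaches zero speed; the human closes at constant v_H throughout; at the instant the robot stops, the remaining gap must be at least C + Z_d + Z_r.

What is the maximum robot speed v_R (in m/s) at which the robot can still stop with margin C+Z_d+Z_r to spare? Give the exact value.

v_R_max = 31/20 m/s = 1.5500 m/s

collect terms ⇒ (5/12)·v_R² + (89/60)·v_R + (-15841/4800) = 0
  disc = (89/60)² − 4·(5/12)·(-15841/4800) = 12321/1600 ; √disc = 111/40
  v_R = (−(89/60) + 111/40) / (2·(5/12)) = 31/20 m/s
check:
stop time T_s = (31/20)/(6/5) = 1.2917 s
robot covers v_R·T_r = 1.5500·0.1500 = 0.2325 m before braking
robot covers 1.5500·1.2917 − ½·1.2000·1.2917² = 1.0010 m while stopping
human over T_r+T_s: 1.6000·(0.1500+1.2917) = 2.3067 m
residual clearance needed = 0.2500+0.0500+0.0100 = 0.3100 m
sum ≈ 0.2325+1.0010+2.3067+0.3100 ≈ 3.8502 m = S ✓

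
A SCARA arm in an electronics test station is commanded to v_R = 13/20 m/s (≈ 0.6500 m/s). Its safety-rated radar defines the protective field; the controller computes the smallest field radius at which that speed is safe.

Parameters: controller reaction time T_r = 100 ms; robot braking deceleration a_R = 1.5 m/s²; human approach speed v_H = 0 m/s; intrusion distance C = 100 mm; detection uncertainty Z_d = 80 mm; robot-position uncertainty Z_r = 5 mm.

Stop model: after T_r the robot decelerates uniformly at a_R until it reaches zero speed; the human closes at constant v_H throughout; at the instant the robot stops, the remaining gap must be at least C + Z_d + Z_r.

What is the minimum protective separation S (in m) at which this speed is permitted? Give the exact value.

T_s = v_R/a_R = (13/20)/(3/2) = 0.4333 s
robot in T_r: 0.6500·0.1000 = 0.0650 m
robot covers 0.6500·0.4333 − ½·1.5000·0.4333² = 0.1408 m while stopping
human closes 0.0000·0.5333 = 0.0000 m
residual clearance needed = 0.1000+0.0800+0.0050 = 0.1850 m
S_min ≈ 0.0650+0.1408+0.0000+0.1850  ⇒  S_min = 469/1200 m

S_min = 469/1200 m = 0.3908 m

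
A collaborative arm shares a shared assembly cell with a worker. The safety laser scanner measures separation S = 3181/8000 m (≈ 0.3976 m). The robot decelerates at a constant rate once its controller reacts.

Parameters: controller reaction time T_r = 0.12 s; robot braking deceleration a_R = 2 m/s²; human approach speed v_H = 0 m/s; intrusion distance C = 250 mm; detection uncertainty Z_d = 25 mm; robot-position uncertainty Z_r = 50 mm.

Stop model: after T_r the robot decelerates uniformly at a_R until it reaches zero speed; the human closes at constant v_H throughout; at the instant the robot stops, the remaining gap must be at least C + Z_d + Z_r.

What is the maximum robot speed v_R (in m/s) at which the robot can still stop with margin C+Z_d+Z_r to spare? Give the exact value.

collect terms ⇒ (1/4)·v_R² + (3/25)·v_R + (-581/8000) = 0
  disc = (3/25)² − 4·(1/4)·(-581/8000) = 3481/40000 ; √disc = 59/200
  v_R = (−(3/25) + 59/200) / (2·(1/4)) = 7/20 m/s
check:
T_s = v_R/a_R = (7/20)/2 = 0.1750 s
robot in T_r: 0.3500·0.1200 = 0.0420 m
robot covers 0.3500·0.1750 − ½·2.0000·0.1750² = 0.0306 m while stopping
human over T_r+T_s: 0.0000·(0.1200+0.1750) = 0.0000 m
margins: 0.2500+0.0250+0.0500 = 0.3250 m
sum ≈ 0.0420+0.0306+0.0000+0.3250 ≈ 0.3976 m = S ✓

v_R_max = 7/20 m/s = 0.3500 m/s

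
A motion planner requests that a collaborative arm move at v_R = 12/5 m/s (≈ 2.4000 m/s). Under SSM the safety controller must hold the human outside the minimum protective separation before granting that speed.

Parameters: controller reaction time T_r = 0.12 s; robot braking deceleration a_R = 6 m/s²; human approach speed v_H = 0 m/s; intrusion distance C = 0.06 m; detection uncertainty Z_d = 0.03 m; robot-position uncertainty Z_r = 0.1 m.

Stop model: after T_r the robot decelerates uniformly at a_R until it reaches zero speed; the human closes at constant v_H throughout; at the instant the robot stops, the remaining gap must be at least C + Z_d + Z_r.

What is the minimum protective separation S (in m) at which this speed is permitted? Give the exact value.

S_min = 479/500 m = 0.9580 m

T_s = v_R/a_R = (12/5)/6 = 0.4000 s
robot in T_r: 2.4000·0.1200 = 0.2880 m
robot under decel: 2.4000²/(2·6.0000) = 0.4800 m
human over T_r+T_s: 0.0000·(0.1200+0.4000) = 0.0000 m
margins: 0.0600+0.0300+0.1000 = 0.1900 m
S_min ≈ 0.2880+0.4800+0.0000+0.1900  ⇒  S_min = 479/500 m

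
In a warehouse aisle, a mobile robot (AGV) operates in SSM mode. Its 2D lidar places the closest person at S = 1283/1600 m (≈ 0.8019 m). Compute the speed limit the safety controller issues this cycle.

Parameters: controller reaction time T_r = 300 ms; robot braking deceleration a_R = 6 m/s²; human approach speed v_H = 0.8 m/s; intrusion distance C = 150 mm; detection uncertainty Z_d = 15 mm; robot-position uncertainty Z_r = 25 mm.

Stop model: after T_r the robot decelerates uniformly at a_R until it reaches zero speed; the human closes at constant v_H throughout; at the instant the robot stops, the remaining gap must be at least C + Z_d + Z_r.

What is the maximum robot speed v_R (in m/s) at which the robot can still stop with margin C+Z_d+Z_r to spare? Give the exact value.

v_R_max = 3/4 m/s = 0.7500 m/s

collect terms ⇒ (1/12)·v_R² + (13/30)·v_R + (-119/320) = 0
  disc = (13/30)² − 4·(1/12)·(-119/320) = 4489/14400 ; √disc = 67/120
  v_R = (−(13/30) + 67/120) / (2·(1/12)) = 3/4 m/s
check:
stop time T_s = (3/4)/6 = 0.1250 s
robot covers v_R·T_r = 0.7500·0.3000 = 0.2250 m before braking
robot covers 0.7500·0.1250 − ½·6.0000·0.1250² = 0.0469 m while stopping
human over T_r+T_s: 0.8000·(0.3000+0.1250) = 0.3400 m
C+Z_d+Z_r = 0.1500+0.0150+0.0250 = 0.1900 m
sum ≈ 0.2250+0.0469+0.3400+0.1900 ≈ 0.8019 m = S ✓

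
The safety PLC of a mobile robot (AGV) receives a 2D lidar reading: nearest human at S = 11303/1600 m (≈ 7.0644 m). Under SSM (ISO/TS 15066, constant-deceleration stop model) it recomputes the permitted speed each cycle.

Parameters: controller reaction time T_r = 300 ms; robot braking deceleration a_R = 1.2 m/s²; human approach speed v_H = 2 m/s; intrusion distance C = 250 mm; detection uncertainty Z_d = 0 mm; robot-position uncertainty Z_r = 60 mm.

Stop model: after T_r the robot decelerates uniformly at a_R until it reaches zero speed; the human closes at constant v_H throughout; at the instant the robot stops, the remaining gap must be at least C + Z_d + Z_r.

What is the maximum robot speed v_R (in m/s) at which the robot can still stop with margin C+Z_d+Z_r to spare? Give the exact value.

at the boundary: (5/12)·v² + (59/30)·v + (-9847/1600) = 0
  disc = (59/30)² − 4·(5/12)·(-9847/1600) = 203401/14400 ; √disc = 451/120
  v_R = (−(59/30) + 451/120) / (2·(5/12)) = 43/20 m/s
check:
braking lasts T_s = (43/20)/(6/5) = 1.7917 s
robot in T_r: 2.1500·0.3000 = 0.6450 m
braking distance = 2.1500²/(2·1.2000) = 1.9260 m
person approaches 2.0000·(0.3000+1.7917) = 4.1833 m
C+Z_d+Z_r = 0.2500+0.0000+0.0600 = 0.3100 m
sum ≈ 0.6450+1.9260+4.1833+0.3100 ≈ 7.0644 m = S ✓

v_R_max = 43/20 m/s = 2.1500 m/s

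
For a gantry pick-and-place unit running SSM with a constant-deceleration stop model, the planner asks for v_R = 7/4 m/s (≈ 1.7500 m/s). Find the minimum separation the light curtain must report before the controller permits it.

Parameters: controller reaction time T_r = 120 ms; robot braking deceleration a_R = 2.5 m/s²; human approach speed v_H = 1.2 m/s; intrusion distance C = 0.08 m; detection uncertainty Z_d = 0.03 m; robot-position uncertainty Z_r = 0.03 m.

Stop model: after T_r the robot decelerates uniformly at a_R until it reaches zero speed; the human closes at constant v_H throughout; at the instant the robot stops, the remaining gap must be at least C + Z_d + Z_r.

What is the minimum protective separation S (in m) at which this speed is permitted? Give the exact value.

T_s = v_R/a_R = (7/4)/(5/2) = 0.7000 s
robot in T_r: 1.7500·0.1200 = 0.2100 m
robot covers 1.7500·0.7000 − ½·2.5000·0.7000² = 0.6125 m while stopping
human over T_r+T_s: 1.2000·(0.1200+0.7000) = 0.9840 m
residual clearance needed = 0.0800+0.0300+0.0300 = 0.1400 m
S_min ≈ 0.2100+0.6125+0.9840+0.1400  ⇒  S_min = 3893/2000 m

S_min = 3893/2000 m = 1.9465 m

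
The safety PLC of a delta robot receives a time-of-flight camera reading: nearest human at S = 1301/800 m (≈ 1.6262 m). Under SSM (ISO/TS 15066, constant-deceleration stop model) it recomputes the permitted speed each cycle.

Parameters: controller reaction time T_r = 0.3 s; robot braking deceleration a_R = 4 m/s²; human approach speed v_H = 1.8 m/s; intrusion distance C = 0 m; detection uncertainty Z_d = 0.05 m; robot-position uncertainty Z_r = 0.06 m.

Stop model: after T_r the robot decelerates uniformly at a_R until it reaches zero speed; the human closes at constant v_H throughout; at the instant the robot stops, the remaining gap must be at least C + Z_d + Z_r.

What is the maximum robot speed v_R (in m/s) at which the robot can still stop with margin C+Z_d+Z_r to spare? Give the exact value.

quadratic (1/8)·v² + (3/4)·v + (-781/800) = 0
  disc = (3/4)² − 4·(1/8)·(-781/800) = 1681/1600 ; √disc = 41/40
  v_R = (−(3/4) + 41/40) / (2·(1/8)) = 11/10 m/s
check:
stop time T_s = (11/10)/4 = 0.2750 s
robot in T_r: 1.1000·0.3000 = 0.3300 m
braking distance = 1.1000²/(2·4.0000) = 0.1512 m
human over T_r+T_s: 1.8000·(0.3000+0.2750) = 1.0350 m
margins: 0.0000+0.0500+0.0600 = 0.1100 m
sum ≈ 0.3300+0.1512+1.0350+0.1100 ≈ 1.6262 m = S ✓

v_R_max = 11/10 m/s = 1.1000 m/s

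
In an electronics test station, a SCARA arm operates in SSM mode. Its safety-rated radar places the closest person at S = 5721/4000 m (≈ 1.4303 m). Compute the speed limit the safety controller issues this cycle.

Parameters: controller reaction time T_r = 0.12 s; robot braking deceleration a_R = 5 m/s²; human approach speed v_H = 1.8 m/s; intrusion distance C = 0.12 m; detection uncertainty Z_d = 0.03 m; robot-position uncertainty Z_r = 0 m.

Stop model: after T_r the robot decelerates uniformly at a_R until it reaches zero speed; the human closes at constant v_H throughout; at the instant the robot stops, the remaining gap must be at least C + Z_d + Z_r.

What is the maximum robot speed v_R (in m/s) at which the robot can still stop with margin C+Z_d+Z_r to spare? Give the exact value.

at the boundary: (1/10)·v² + (12/25)·v + (-4257/4000) = 0
  disc = (12/25)² − 4·(1/10)·(-4257/4000) = 6561/10000 ; √disc = 81/100
  v_R = (−(12/25) + 81/100) / (2·(1/10)) = 33/20 m/s
check:
braking lasts T_s = (33/20)/5 = 0.3300 s
robot covers v_R·T_r = 1.6500·0.1200 = 0.1980 m before braking
braking distance = 1.6500²/(2·5.0000) = 0.2722 m
human over T_r+T_s: 1.8000·(0.1200+0.3300) = 0.8100 m
C+Z_d+Z_r = 0.1200+0.0300+0.0000 = 0.1500 m
sum ≈ 0.1980+0.2722+0.8100+0.1500 ≈ 1.4303 m = S ✓

v_R_max = 33/20 m/s = 1.6500 m/s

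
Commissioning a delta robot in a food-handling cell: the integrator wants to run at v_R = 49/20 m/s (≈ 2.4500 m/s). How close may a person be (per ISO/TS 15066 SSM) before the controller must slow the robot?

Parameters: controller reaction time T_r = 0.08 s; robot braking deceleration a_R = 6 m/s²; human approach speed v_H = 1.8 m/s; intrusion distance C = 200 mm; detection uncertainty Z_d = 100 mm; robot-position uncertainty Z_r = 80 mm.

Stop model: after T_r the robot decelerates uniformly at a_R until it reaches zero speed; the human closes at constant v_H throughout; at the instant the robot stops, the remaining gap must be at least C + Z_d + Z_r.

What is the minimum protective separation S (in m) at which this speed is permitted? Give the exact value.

T_s = v_R/a_R = (49/20)/6 = 0.4083 s
robot covers v_R·T_r = 2.4500·0.0800 = 0.1960 m before braking
robot covers 2.4500·0.4083 − ½·6.0000·0.4083² = 0.5002 m while stopping
human closes 1.8000·0.4883 = 0.8790 m
margins: 0.2000+0.1000+0.0800 = 0.3800 m
S_min ≈ 0.1960+0.5002+0.8790+0.3800  ⇒  S_min = 1877/960 m

S_min = 1877/960 m = 1.9552 m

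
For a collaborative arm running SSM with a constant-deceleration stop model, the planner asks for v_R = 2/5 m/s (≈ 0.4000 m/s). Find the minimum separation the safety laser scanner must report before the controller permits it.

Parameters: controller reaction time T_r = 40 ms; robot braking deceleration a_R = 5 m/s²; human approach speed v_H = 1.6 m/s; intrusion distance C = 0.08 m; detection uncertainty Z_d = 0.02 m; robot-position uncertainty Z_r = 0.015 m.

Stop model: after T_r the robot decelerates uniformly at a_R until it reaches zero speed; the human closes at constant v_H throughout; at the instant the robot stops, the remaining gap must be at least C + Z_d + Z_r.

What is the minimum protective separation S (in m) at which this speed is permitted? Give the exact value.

S_min = 339/1000 m = 0.3390 m

braking lasts T_s = (2/5)/5 = 0.0800 s
robot covers v_R·T_r = 0.4000·0.0400 = 0.0160 m before braking
robot covers 0.4000·0.0800 − ½·5.0000·0.0800² = 0.0160 m while stopping
human over T_r+T_s: 1.6000·(0.0400+0.0800) = 0.1920 m
C+Z_d+Z_r = 0.0800+0.0200+0.0150 = 0.1150 m
S_min ≈ 0.0160+0.0160+0.1920+0.1150  ⇒  S_min = 339/1000 m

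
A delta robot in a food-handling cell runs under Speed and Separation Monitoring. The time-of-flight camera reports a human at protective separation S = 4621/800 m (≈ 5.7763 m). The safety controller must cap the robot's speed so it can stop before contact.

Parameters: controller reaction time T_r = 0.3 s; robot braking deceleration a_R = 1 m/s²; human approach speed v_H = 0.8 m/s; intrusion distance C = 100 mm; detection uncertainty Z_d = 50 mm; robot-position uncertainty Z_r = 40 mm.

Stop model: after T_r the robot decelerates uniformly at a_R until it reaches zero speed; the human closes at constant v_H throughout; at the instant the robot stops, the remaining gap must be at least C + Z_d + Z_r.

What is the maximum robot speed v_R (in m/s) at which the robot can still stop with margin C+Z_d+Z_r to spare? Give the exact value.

quadratic (1/2)·v² + (11/10)·v + (-4277/800) = 0
  disc = (11/10)² − 4·(1/2)·(-4277/800) = 4761/400 ; √disc = 69/20
  v_R = (−(11/10) + 69/20) / (2·(1/2)) = 47/20 m/s
check:
stop time T_s = (47/20)/1 = 2.3500 s
robot covers v_R·T_r = 2.3500·0.3000 = 0.7050 m before braking
robot under decel: 2.3500²/(2·1.0000) = 2.7612 m
human over T_r+T_s: 0.8000·(0.3000+2.3500) = 2.1200 m
residual clearance needed = 0.1000+0.0500+0.0400 = 0.1900 m
sum ≈ 0.7050+2.7612+2.1200+0.1900 ≈ 5.7763 m = S ✓

v_R_max = 47/20 m/s = 2.3500 m/s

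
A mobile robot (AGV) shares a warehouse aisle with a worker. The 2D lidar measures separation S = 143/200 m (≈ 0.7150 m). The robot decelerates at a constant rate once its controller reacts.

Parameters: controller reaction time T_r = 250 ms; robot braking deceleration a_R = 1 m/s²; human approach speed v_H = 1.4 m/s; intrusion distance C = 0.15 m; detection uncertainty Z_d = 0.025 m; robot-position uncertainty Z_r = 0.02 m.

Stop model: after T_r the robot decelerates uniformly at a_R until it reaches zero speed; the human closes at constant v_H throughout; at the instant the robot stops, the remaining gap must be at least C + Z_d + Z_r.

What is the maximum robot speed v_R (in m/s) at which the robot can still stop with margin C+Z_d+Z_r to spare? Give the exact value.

quadratic (1/2)·v² + (33/20)·v + (-17/100) = 0
  disc = (33/20)² − 4·(1/2)·(-17/100) = 49/16 ; √disc = 7/4
  v_R = (−(33/20) + 7/4) / (2·(1/2)) = 1/10 m/s
check:
T_s = v_R/a_R = (1/10)/1 = 0.1000 s
reaction-phase robot travel = 0.1000·0.2500 = 0.0250 m
robot under decel: 0.1000²/(2·1.0000) = 0.0050 m
human over T_r+T_s: 1.4000·(0.2500+0.1000) = 0.4900 m
margins: 0.1500+0.0250+0.0200 = 0.1950 m
sum ≈ 0.0250+0.0050+0.4900+0.1950 ≈ 0.7150 m = S ✓

v_R_max = 1/10 m/s = 0.1000 m/s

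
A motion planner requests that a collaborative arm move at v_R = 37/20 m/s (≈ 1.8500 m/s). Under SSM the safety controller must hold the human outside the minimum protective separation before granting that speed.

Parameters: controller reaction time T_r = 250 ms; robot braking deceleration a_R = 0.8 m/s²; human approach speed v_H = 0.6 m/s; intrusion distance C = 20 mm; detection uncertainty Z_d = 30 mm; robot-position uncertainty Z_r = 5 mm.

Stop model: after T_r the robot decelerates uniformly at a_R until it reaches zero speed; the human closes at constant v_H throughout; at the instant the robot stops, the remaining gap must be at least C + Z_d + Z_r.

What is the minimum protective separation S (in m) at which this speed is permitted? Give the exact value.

S_min = 13421/3200 m = 4.1941 m

T_s = v_R/a_R = (37/20)/(4/5) = 2.3125 s
robot covers v_R·T_r = 1.8500·0.2500 = 0.4625 m before braking
robot under decel: 1.8500²/(2·0.8000) = 2.1391 m
human closes 0.6000·2.5625 = 1.5375 m
margins: 0.0200+0.0300+0.0050 = 0.0550 m
S_min ≈ 0.4625+2.1391+1.5375+0.0550  ⇒  S_min = 13421/3200 m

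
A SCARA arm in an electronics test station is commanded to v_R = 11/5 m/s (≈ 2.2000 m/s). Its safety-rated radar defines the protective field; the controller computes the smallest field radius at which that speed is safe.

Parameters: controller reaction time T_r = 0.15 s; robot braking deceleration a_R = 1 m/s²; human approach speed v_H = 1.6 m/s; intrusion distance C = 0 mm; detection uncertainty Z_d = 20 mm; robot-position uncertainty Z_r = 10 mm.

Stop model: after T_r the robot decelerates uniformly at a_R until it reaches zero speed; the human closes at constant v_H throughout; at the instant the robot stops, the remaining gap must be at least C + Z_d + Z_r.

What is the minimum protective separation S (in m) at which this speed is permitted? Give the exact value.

braking lasts T_s = (11/5)/1 = 2.2000 s
robot covers v_R·T_r = 2.2000·0.1500 = 0.3300 m before braking
braking distance = 2.2000²/(2·1.0000) = 2.4200 m
person approaches 1.6000·(0.1500+2.2000) = 3.7600 m
residual clearance needed = 0.0000+0.0200+0.0100 = 0.0300 m
S_min ≈ 0.3300+2.4200+3.7600+0.0300  ⇒  S_min = 327/50 m

S_min = 327/50 m = 6.5400 m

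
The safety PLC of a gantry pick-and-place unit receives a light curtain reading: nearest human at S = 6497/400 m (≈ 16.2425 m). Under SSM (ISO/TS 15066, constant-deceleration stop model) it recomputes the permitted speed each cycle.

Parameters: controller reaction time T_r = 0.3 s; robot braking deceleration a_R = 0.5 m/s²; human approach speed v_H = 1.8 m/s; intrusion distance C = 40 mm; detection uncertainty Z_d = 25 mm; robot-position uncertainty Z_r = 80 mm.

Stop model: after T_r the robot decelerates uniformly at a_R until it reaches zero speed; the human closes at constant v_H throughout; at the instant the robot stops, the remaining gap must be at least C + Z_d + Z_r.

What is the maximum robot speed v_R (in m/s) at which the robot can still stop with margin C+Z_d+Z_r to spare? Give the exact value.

at the boundary: (1)·v² + (39/10)·v + (-6223/400) = 0
  disc = (39/10)² − 4·(1)·(-6223/400) = 1936/25 ; √disc = 44/5
  v_R = (−(39/10) + 44/5) / (2·(1)) = 49/20 m/s
check:
T_s = v_R/a_R = (49/20)/(1/2) = 4.9000 s
robot covers v_R·T_r = 2.4500·0.3000 = 0.7350 m before braking
robot covers 2.4500·4.9000 − ½·0.5000·4.9000² = 6.0025 m while stopping
human over T_r+T_s: 1.8000·(0.3000+4.9000) = 9.3600 m
margins: 0.0400+0.0250+0.0800 = 0.1450 m
sum ≈ 0.7350+6.0025+9.3600+0.1450 ≈ 16.2425 m = S ✓

v_R_max = 49/20 m/s = 2.4500 m/s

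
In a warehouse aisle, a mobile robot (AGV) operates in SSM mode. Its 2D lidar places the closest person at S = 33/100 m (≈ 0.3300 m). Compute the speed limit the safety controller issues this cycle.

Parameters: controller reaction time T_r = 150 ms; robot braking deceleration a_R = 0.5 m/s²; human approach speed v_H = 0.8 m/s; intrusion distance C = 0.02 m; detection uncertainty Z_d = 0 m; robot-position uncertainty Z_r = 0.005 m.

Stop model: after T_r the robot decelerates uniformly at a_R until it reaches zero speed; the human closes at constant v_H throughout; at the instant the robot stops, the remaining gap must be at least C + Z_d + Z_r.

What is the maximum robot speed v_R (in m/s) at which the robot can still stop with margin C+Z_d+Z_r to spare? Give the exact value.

v_R_max = 1/10 m/s = 0.1000 m/s

quadratic (1)·v² + (7/4)·v + (-37/200) = 0
  disc = (7/4)² − 4·(1)·(-37/200) = 1521/400 ; √disc = 39/20
  v_R = (−(7/4) + 39/20) / (2·(1)) = 1/10 m/s
check:
stop time T_s = (1/10)/(1/2) = 0.2000 s
robot covers v_R·T_r = 0.1000·0.1500 = 0.0150 m before braking
robot covers 0.1000·0.2000 − ½·0.5000·0.2000² = 0.0100 m while stopping
human closes 0.8000·0.3500 = 0.2800 m
C+Z_d+Z_r = 0.0200+0.0000+0.0050 = 0.0250 m
sum ≈ 0.0150+0.0100+0.2800+0.0250 ≈ 0.3300 m = S ✓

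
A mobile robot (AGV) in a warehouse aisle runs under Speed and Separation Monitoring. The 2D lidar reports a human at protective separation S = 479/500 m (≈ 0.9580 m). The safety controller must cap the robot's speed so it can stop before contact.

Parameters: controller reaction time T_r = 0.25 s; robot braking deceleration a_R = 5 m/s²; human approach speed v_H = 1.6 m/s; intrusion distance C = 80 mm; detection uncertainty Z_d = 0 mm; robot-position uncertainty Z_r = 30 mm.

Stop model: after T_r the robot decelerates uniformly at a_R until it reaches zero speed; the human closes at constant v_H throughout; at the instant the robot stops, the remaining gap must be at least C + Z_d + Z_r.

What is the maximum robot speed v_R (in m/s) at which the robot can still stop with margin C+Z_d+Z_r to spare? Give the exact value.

quadratic (1/10)·v² + (57/100)·v + (-56/125) = 0
  disc = (57/100)² − 4·(1/10)·(-56/125) = 5041/10000 ; √disc = 71/100
  v_R = (−(57/100) + 71/100) / (2·(1/10)) = 7/10 m/s
check:
T_s = v_R/a_R = (7/10)/5 = 0.1400 s
robot in T_r: 0.7000·0.2500 = 0.1750 m
robot covers 0.7000·0.1400 − ½·5.0000·0.1400² = 0.0490 m while stopping
person approaches 1.6000·(0.2500+0.1400) = 0.6240 m
C+Z_d+Z_r = 0.0800+0.0000+0.0300 = 0.1100 m
sum ≈ 0.1750+0.0490+0.6240+0.1100 ≈ 0.9580 m = S ✓

v_R_max = 7/10 m/s = 0.7000 m/s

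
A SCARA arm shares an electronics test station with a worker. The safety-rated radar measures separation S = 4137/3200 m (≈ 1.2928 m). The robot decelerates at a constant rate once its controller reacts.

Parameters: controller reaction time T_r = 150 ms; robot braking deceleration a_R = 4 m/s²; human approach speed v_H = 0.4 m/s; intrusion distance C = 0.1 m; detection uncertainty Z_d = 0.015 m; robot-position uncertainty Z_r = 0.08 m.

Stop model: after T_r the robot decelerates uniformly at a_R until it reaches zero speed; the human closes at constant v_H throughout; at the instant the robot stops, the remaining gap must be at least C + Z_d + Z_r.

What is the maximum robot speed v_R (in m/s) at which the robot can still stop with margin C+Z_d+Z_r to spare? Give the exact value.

v_R_max = 41/20 m/s = 2.0500 m/s

collect terms ⇒ (1/8)·v_R² + (1/4)·v_R + (-3321/3200) = 0
  disc = (1/4)² − 4·(1/8)·(-3321/3200) = 3721/6400 ; √disc = 61/80
  v_R = (−(1/4) + 61/80) / (2·(1/8)) = 41/20 m/s
check:
T_s = v_R/a_R = (41/20)/4 = 0.5125 s
reaction-phase robot travel = 2.0500·0.1500 = 0.3075 m
braking distance = 2.0500²/(2·4.0000) = 0.5253 m
human over T_r+T_s: 0.4000·(0.1500+0.5125) = 0.2650 m
margins: 0.1000+0.0150+0.0800 = 0.1950 m
sum ≈ 0.3075+0.5253+0.2650+0.1950 ≈ 1.2928 m = S ✓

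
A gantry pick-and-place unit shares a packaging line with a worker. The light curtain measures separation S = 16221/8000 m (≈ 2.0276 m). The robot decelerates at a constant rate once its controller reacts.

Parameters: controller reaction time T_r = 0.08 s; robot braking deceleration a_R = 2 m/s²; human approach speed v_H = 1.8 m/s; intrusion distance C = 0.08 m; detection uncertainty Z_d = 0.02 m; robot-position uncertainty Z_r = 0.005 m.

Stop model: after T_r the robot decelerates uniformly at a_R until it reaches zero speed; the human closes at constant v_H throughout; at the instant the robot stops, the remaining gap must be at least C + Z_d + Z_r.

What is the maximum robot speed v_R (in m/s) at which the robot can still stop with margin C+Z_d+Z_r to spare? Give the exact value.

collect terms ⇒ (1/4)·v_R² + (49/50)·v_R + (-14229/8000) = 0
  disc = (49/50)² − 4·(1/4)·(-14229/8000) = 109561/40000 ; √disc = 331/200
  v_R = (−(49/50) + 331/200) / (2·(1/4)) = 27/20 m/s
check:
braking lasts T_s = (27/20)/2 = 0.6750 s
reaction-phase robot travel = 1.3500·0.0800 = 0.1080 m
braking distance = 1.3500²/(2·2.0000) = 0.4556 m
human closes 1.8000·0.7550 = 1.3590 m
residual clearance needed = 0.0800+0.0200+0.0050 = 0.1050 m
sum ≈ 0.1080+0.4556+1.3590+0.1050 ≈ 2.0276 m = S ✓

v_R_max = 27/20 m/s = 1.3500 m/s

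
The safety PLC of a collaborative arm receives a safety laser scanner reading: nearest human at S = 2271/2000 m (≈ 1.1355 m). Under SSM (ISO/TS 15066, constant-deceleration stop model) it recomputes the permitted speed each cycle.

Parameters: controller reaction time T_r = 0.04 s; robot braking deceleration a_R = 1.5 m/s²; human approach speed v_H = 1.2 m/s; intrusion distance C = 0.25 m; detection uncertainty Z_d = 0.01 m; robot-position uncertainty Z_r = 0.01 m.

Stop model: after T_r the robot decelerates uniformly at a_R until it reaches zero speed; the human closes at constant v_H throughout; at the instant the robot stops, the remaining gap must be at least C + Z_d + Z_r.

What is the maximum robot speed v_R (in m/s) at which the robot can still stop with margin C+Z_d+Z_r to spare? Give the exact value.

collect terms ⇒ (1/3)·v_R² + (21/25)·v_R + (-327/400) = 0
  disc = (21/25)² − 4·(1/3)·(-327/400) = 4489/2500 ; √disc = 67/50
  v_R = (−(21/25) + 67/50) / (2·(1/3)) = 3/4 m/s
check:
T_s = v_R/a_R = (3/4)/(3/2) = 0.5000 s
reaction-phase robot travel = 0.7500·0.0400 = 0.0300 m
braking distance = 0.7500²/(2·1.5000) = 0.1875 m
human closes 1.2000·0.5400 = 0.6480 m
residual clearance needed = 0.2500+0.0100+0.0100 = 0.2700 m
sum ≈ 0.0300+0.1875+0.6480+0.2700 ≈ 1.1355 m = S ✓

v_R_max = 3/4 m/s = 0.7500 m/s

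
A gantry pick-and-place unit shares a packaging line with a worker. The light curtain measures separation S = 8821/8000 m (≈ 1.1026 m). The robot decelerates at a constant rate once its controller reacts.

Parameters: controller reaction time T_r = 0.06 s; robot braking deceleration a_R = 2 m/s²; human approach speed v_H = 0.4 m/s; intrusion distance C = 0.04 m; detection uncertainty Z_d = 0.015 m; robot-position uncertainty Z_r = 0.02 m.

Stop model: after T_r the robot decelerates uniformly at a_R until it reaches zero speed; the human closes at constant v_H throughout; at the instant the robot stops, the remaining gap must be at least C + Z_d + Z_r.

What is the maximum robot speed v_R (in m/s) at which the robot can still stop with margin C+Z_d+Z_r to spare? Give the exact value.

collect terms ⇒ (1/4)·v_R² + (13/50)·v_R + (-8029/8000) = 0
  disc = (13/50)² − 4·(1/4)·(-8029/8000) = 42849/40000 ; √disc = 207/200
  v_R = (−(13/50) + 207/200) / (2·(1/4)) = 31/20 m/s
check:
braking lasts T_s = (31/20)/2 = 0.7750 s
reaction-phase robot travel = 1.5500·0.0600 = 0.0930 m
robot under decel: 1.5500²/(2·2.0000) = 0.6006 m
human over T_r+T_s: 0.4000·(0.0600+0.7750) = 0.3340 m
C+Z_d+Z_r = 0.0400+0.0150+0.0200 = 0.0750 m
sum ≈ 0.0930+0.6006+0.3340+0.0750 ≈ 1.1026 m = S ✓

v_R_max = 31/20 m/s = 1.5500 m/s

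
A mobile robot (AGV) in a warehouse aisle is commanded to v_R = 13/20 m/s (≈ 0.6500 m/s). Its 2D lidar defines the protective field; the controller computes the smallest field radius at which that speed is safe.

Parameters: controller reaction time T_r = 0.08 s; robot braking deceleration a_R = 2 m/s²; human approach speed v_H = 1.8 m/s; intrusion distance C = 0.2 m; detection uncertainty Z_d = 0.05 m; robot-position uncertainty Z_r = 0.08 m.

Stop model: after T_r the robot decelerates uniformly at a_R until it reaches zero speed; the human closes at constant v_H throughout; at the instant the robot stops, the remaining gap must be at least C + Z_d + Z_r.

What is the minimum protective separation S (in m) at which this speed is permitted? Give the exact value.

stop time T_s = (13/20)/2 = 0.3250 s
reaction-phase robot travel = 0.6500·0.0800 = 0.0520 m
robot covers 0.6500·0.3250 − ½·2.0000·0.3250² = 0.1056 m while stopping
human over T_r+T_s: 1.8000·(0.0800+0.3250) = 0.7290 m
C+Z_d+Z_r = 0.2000+0.0500+0.0800 = 0.3300 m
S_min ≈ 0.0520+0.1056+0.7290+0.3300  ⇒  S_min = 9733/8000 m

S_min = 9733/8000 m = 1.2166 m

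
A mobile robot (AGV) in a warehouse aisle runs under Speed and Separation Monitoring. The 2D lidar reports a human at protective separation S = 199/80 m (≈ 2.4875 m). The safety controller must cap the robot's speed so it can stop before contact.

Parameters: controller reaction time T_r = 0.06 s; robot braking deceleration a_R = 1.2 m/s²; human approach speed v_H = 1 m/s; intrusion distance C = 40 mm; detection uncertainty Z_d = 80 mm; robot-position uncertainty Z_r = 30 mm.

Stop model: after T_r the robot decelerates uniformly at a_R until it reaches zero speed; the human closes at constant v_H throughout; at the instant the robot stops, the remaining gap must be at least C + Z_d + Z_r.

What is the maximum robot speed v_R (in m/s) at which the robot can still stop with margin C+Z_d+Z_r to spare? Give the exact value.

v_R_max = 3/2 m/s = 1.5000 m/s

collect terms ⇒ (5/12)·v_R² + (67/75)·v_R + (-911/400) = 0
  disc = (67/75)² − 4·(5/12)·(-911/400) = 413449/90000 ; √disc = 643/300
  v_R = (−(67/75) + 643/300) / (2·(5/12)) = 3/2 m/s
check:
T_s = v_R/a_R = (3/2)/(6/5) = 1.2500 s
robot covers v_R·T_r = 1.5000·0.0600 = 0.0900 m before braking
robot under decel: 1.5000²/(2·1.2000) = 0.9375 m
human over T_r+T_s: 1.0000·(0.0600+1.2500) = 1.3100 m
margins: 0.0400+0.0800+0.0300 = 0.1500 m
sum ≈ 0.0900+0.9375+1.3100+0.1500 ≈ 2.4875 m = S ✓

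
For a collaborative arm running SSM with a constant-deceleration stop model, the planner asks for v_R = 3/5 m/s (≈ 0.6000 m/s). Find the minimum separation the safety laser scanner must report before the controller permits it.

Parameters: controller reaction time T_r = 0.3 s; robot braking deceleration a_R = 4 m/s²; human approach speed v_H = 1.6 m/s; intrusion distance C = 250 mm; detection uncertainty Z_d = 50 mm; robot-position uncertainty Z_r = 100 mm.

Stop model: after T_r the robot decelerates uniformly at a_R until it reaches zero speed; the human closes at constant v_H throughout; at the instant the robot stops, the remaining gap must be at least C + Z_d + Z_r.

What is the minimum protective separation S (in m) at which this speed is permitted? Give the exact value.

stop time T_s = (3/5)/4 = 0.1500 s
reaction-phase robot travel = 0.6000·0.3000 = 0.1800 m
robot covers 0.6000·0.1500 − ½·4.0000·0.1500² = 0.0450 m while stopping
human closes 1.6000·0.4500 = 0.7200 m
residual clearance needed = 0.2500+0.0500+0.1000 = 0.4000 m
S_min ≈ 0.1800+0.0450+0.7200+0.4000  ⇒  S_min = 269/200 m

S_min = 269/200 m = 1.3450 m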